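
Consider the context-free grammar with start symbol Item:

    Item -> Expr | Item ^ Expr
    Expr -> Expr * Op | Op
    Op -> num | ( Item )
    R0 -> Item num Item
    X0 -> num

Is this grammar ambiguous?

Unambiguous

Only Item, Expr, Op are reachable from Item; ignoring the rest: This is a standard precedence ladder (Item over Expr over Op), with each level left-recursive on its own operator ('^' at Item, '*' at Expr). That structure is LR(1), hence unambiguous.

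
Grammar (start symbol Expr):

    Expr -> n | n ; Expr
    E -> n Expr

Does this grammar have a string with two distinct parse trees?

Unambiguous

Only Expr is reachable from Expr; ignoring the rest: Right-recursive list with a separator: after each atom, whether the separator follows determines the rule. One parse per string.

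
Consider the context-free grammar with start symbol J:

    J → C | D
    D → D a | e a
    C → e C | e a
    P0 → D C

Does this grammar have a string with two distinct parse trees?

Ambiguous

Witness: e a

Derivation 1: J ⇒ C ⇒ e a
Derivation 2: J ⇒ D ⇒ e a

Two distinct leftmost derivations for the same string.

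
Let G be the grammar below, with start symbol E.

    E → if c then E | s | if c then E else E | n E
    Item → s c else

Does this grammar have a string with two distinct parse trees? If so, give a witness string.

Ambiguous

Witness: if c then if c then s else s

Derivation 1: E ⇒ if c then E ⇒ if c then if c then E else E ⇒ if c then if c then s else E ⇒ if c then if c then s else s
Derivation 2: E ⇒ if c then E else E ⇒ if c then if c then E else E ⇒ if c then if c then s else E ⇒ if c then if c then s else s

Two distinct leftmost derivations for the same string.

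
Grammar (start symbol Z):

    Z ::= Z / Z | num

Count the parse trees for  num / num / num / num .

Parse trees for num / num / num / num:
  [Z [Z num] / [Z [Z num] / [Z [Z num] / [Z num]]]]
  [Z [Z num] / [Z [Z [Z num] / [Z num]] / [Z num]]]
  [Z [Z [Z num] / [Z num]] / [Z [Z num] / [Z num]]]
  [Z [Z [Z num] / [Z [Z num] / [Z num]]] / [Z num]]
  [Z [Z [Z [Z num] / [Z num]] / [Z num]] / [Z num]]

5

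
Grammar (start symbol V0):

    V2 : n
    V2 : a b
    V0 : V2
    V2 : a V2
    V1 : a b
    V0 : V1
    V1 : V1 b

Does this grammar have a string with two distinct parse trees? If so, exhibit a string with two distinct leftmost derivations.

Witness: a b

Derivation 1: V0 ⇒ V2 ⇒ a b
Derivation 2: V0 ⇒ V1 ⇒ a b

Two distinct leftmost derivations for the same string.

Ambiguous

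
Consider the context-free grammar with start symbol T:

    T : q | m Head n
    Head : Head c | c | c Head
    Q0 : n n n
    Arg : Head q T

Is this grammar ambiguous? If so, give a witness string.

Witness: m c c n

Derivation 1: T ⇒ m Head n ⇒ m Head c n ⇒ m c c n
Derivation 2: T ⇒ m Head n ⇒ m c Head n ⇒ m c c n

Two distinct leftmost derivations for the same string.

Ambiguous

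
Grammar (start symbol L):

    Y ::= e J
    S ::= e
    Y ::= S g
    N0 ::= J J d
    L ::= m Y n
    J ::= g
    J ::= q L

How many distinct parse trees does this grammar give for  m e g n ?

Parse trees for m e g n:
  [L m [Y e [J g]] n]
  [L m [Y [S e] g] n]

2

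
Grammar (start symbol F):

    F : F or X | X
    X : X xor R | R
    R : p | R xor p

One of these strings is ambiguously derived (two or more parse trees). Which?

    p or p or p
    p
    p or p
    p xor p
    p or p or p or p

p or p or p: 1 tree
p: 1 tree
p or p: 1 tree
p xor p: 2 trees
p or p or p or p: 1 tree

p xor p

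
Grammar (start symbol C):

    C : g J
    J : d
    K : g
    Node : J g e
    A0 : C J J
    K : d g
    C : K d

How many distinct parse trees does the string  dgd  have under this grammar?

Parse trees for dgd:
  [C [K d g] d]

1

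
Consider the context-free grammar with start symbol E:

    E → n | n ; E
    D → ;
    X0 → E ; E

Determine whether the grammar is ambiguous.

Only E is reachable from E; ignoring the rest: Right-recursive list with a separator: after each atom, whether the separator follows determines the rule. One parse per string.

Unambiguous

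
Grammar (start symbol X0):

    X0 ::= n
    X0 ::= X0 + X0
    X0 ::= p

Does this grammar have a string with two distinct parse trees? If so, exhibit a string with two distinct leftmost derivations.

Ambiguous

Witness: n + n + n

Derivation 1: X0 ⇒ X0 + X0 ⇒ n + X0 ⇒ n + X0 + X0 ⇒ n + n + X0 ⇒ n + n + n
Derivation 2: X0 ⇒ X0 + X0 ⇒ X0 + X0 + X0 ⇒ n + X0 + X0 ⇒ n + n + X0 ⇒ n + n + n

Two distinct leftmost derivations for the same string.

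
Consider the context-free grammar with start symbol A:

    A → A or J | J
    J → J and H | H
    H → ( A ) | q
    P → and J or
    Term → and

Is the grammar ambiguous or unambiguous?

Unambiguous

(P, Term are unreachable from A, so their rules don't affect L(A).) A → A or J | J  ;  J → J and H | H  — a left-associative chain with H at the bottom. Each string factors uniquely by precedence.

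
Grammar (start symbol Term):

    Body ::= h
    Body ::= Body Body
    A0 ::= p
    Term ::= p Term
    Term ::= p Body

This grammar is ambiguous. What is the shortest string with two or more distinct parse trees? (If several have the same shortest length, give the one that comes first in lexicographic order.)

p h h h

length 2: no string has ≥2 trees
length 3: no string has ≥2 trees
length 4: p h h h has 2 parse trees

Two derivations of p h h h:
  Term ⇒ p Body ⇒ p Body Body ⇒ p h Body ⇒ p h Body Body ⇒ p h h Body ⇒ p h h h
  Term ⇒ p Body ⇒ p Body Body ⇒ p Body Body Body ⇒ p h Body Body ⇒ p h h Body ⇒ p h h h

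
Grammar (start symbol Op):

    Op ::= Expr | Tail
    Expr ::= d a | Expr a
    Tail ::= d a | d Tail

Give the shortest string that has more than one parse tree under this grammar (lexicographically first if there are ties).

length 2: d a has 2 parse trees

Two derivations of d a:
  Op ⇒ Expr ⇒ d a
  Op ⇒ Tail ⇒ d a

d a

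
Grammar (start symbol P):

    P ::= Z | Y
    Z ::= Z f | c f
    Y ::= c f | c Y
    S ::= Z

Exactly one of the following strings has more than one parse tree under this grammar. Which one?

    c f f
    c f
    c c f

c f

c f f: 1 tree
c f: 2 trees
c c f: 1 tree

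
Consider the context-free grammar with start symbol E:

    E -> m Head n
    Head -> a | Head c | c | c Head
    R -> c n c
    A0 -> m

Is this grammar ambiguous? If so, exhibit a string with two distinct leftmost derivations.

Witness: m c c n

Derivation 1: E ⇒ m Head n ⇒ m Head c n ⇒ m c c n
Derivation 2: E ⇒ m Head n ⇒ m c Head n ⇒ m c c n

Two distinct leftmost derivations for the same string.

Ambiguous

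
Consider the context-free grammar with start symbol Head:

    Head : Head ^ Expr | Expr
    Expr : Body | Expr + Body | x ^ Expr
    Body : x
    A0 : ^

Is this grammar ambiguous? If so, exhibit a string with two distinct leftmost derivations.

Ambiguous

Witness: x ^ x

Derivation 1: Head ⇒ Head ^ Expr ⇒ Expr ^ Expr ⇒ Body ^ Expr ⇒ x ^ Expr ⇒ x ^ Body ⇒ x ^ x
Derivation 2: Head ⇒ Expr ⇒ x ^ Expr ⇒ x ^ Body ⇒ x ^ x

Two distinct leftmost derivations for the same string.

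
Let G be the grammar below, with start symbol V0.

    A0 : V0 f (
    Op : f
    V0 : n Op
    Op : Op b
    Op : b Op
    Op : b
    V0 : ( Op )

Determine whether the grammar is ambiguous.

Witness: n b b

Derivation 1: V0 ⇒ n Op ⇒ n Op b ⇒ n b b
Derivation 2: V0 ⇒ n Op ⇒ n b Op ⇒ n b b

Two distinct leftmost derivations for the same string.

Ambiguous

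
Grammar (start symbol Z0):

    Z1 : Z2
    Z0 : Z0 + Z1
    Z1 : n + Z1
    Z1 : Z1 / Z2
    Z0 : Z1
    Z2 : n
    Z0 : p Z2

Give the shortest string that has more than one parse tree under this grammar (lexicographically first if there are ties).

n + n

length 1: no string has ≥2 trees
length 2: no string has ≥2 trees
length 3: n + n has 2 parse trees

Two derivations of n + n:
  Z0 ⇒ Z0 + Z1 ⇒ Z1 + Z1 ⇒ Z2 + Z1 ⇒ n + Z1 ⇒ n + Z2 ⇒ n + n
  Z0 ⇒ Z1 ⇒ n + Z1 ⇒ n + Z2 ⇒ n + n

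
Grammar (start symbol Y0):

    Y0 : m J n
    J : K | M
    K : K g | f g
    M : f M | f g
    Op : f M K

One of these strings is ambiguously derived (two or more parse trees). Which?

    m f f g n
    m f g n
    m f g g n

m f f g n: 1 tree
m f g n: 2 trees
m f g g n: 1 tree

m f g n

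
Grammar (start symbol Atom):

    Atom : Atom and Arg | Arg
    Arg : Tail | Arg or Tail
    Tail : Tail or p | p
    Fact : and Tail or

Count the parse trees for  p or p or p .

4

Parse trees for p or p or p:
  [Atom [Arg [Tail [Tail [Tail p] or p] or p]]]
  [Atom [Arg [Arg [Tail p]] or [Tail [Tail p] or p]]]
  [Atom [Arg [Arg [Tail [Tail p] or p]] or [Tail p]]]
  [Atom [Arg [Arg [Arg [Tail p]] or [Tail p]] or [Tail p]]]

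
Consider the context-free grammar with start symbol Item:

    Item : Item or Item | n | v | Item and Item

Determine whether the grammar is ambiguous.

Witness: n and n and n

Derivation 1: Item ⇒ Item and Item ⇒ n and Item ⇒ n and Item and Item ⇒ n and n and Item ⇒ n and n and n
Derivation 2: Item ⇒ Item and Item ⇒ Item and Item and Item ⇒ n and Item and Item ⇒ n and n and Item ⇒ n and n and n

Two distinct leftmost derivations for the same string.

Ambiguous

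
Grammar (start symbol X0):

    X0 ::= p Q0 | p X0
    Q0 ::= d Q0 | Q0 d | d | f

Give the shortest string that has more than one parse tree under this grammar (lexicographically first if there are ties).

p d d

length 2: no string has ≥2 trees
length 3: p d d has 2 parse trees

Two derivations of p d d:
  X0 ⇒ p Q0 ⇒ p d Q0 ⇒ p d d
  X0 ⇒ p Q0 ⇒ p Q0 d ⇒ p d d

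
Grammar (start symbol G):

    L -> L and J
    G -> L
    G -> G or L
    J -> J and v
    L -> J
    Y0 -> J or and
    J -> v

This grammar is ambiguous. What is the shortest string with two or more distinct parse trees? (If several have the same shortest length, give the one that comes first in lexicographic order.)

length 1: no string has ≥2 trees
length 3: v and v has 2 parse trees

Two derivations of v and v:
  G ⇒ L ⇒ L and J ⇒ J and J ⇒ v and J ⇒ v and v
  G ⇒ L ⇒ J ⇒ J and v ⇒ v and v

v and v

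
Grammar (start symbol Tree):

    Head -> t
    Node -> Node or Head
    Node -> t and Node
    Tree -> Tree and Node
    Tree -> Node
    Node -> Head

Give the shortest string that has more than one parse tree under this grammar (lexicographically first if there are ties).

length 1: no string has ≥2 trees
length 3: t and t has 2 parse trees

Two derivations of t and t:
  Tree ⇒ Tree and Node ⇒ Node and Node ⇒ Head and Node ⇒ t and Node ⇒ t and Head ⇒ t and t
  Tree ⇒ Node ⇒ t and Node ⇒ t and Head ⇒ t and t

t and t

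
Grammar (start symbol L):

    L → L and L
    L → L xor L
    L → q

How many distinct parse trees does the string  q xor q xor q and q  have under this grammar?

Parse trees for q xor q xor q and q:
  [L [L [L q] xor [L [L q] xor [L q]]] and [L q]]
  [L [L [L [L q] xor [L q]] xor [L q]] and [L q]]
  [L [L q] xor [L [L [L q] xor [L q]] and [L q]]]
  [L [L q] xor [L [L q] xor [L [L q] and [L q]]]]
  [L [L [L q] xor [L q]] xor [L [L q] and [L q]]]

5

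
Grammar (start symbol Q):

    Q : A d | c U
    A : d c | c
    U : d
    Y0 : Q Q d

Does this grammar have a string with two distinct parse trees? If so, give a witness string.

Ambiguous

Witness: c d

Derivation 1: Q ⇒ A d ⇒ c d
Derivation 2: Q ⇒ c U ⇒ c d

Two distinct leftmost derivations for the same string.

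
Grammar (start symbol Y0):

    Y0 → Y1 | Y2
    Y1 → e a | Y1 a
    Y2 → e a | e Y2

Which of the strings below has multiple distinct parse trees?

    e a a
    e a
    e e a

e a a: 1 tree
e a: 2 trees
e e a: 1 tree

e a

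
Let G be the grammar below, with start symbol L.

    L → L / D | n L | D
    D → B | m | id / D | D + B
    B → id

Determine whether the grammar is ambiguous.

Witness: id / id

Derivation 1: L ⇒ L / D ⇒ D / D ⇒ B / D ⇒ id / D ⇒ id / B ⇒ id / id
Derivation 2: L ⇒ D ⇒ id / D ⇒ id / B ⇒ id / id

Two distinct leftmost derivations for the same string.

Ambiguous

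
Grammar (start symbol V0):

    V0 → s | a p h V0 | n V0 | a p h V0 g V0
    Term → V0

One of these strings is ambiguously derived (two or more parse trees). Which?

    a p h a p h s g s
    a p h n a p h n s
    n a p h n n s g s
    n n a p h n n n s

a p h a p h s g s

a p h a p h s g s: 2 trees
a p h n a p h n s: 1 tree
n a p h n n s g s: 1 tree
n n a p h n n n s: 1 tree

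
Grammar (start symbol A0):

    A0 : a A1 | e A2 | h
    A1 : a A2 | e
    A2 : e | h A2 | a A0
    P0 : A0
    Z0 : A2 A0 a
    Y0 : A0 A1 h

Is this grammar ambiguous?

Unambiguous

Only A0, A1, A2 are reachable from A0; ignoring the rest: Each reachable nonterminal has at most one production per leading terminal, and all productions are right-linear; the derivation is determined token-by-token.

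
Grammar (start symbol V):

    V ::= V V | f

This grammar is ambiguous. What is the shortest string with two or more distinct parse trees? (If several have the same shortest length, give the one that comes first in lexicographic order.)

length 1: no string has ≥2 trees
length 2: no string has ≥2 trees
length 3: f f f has 2 parse trees

Two derivations of f f f:
  V ⇒ V V ⇒ V V V ⇒ f V V ⇒ f f V ⇒ f f f
  V ⇒ V V ⇒ f V ⇒ f V V ⇒ f f V ⇒ f f f

f f f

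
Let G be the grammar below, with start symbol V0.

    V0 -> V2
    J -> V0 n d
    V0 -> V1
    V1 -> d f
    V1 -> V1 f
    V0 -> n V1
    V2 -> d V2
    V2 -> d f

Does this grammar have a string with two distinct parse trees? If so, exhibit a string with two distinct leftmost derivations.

Ambiguous

Witness: d f

Derivation 1: V0 ⇒ V2 ⇒ d f
Derivation 2: V0 ⇒ V1 ⇒ d f

Two distinct leftmost derivations for the same string.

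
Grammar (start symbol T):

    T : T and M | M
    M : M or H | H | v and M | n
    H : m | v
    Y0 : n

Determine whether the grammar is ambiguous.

Ambiguous

Witness: v and m

Derivation 1: T ⇒ T and M ⇒ M and M ⇒ H and M ⇒ v and M ⇒ v and H ⇒ v and m
Derivation 2: T ⇒ M ⇒ v and M ⇒ v and H ⇒ v and m

Two distinct leftmost derivations for the same string.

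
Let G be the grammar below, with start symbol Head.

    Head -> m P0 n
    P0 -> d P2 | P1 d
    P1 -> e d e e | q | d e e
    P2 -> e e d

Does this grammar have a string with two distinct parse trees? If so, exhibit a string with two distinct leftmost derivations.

Ambiguous

Witness: m d e e d n

Derivation 1: Head ⇒ m P0 n ⇒ m d P2 n ⇒ m d e e d n
Derivation 2: Head ⇒ m P0 n ⇒ m P1 d n ⇒ m d e e d n

Two distinct leftmost derivations for the same string.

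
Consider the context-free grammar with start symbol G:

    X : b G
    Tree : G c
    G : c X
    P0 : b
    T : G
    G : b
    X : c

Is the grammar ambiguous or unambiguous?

(Tree, T, P0 are unreachable from G, so their rules don't affect L(G).) The reachable rules are right-linear with at most one rule per (nonterminal, next-terminal) pair. Each input token forces the next rule, so parsing is deterministic.

Unambiguous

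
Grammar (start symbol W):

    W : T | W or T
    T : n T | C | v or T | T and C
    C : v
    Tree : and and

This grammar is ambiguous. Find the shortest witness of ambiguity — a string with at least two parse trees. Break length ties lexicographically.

v or v

length 1: no string has ≥2 trees
length 2: no string has ≥2 trees
length 3: v or v has 2 parse trees

Two derivations of v or v:
  W ⇒ T ⇒ v or T ⇒ v or C ⇒ v or v
  W ⇒ W or T ⇒ T or T ⇒ C or T ⇒ v or T ⇒ v or C ⇒ v or v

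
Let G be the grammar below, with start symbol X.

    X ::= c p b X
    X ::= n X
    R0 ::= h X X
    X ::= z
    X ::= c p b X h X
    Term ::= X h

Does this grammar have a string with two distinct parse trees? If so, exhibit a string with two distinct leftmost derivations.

Ambiguous

Witness: c p b c p b z h z

Derivation 1: X ⇒ c p b X ⇒ c p b c p b X h X ⇒ c p b c p b z h X ⇒ c p b c p b z h z
Derivation 2: X ⇒ c p b X h X ⇒ c p b c p b X h X ⇒ c p b c p b z h X ⇒ c p b c p b z h z

Two distinct leftmost derivations for the same string.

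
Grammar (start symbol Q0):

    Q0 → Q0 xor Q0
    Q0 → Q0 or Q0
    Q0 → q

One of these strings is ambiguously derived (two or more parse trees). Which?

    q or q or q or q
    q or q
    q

q or q or q or q: 5 trees
q or q: 1 tree
q: 1 tree

q or q or q or q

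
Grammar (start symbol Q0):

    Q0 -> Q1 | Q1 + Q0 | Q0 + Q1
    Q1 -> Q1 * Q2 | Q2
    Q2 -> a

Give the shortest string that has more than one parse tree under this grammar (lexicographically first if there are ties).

a + a

length 1: no string has ≥2 trees
length 3: a + a has 2 parse trees

Two derivations of a + a:
  Q0 ⇒ Q1 + Q0 ⇒ Q2 + Q0 ⇒ a + Q0 ⇒ a + Q1 ⇒ a + Q2 ⇒ a + a
  Q0 ⇒ Q0 + Q1 ⇒ Q1 + Q1 ⇒ Q2 + Q1 ⇒ a + Q1 ⇒ a + Q2 ⇒ a + a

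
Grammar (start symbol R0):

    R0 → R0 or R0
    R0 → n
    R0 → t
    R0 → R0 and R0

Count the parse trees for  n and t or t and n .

5

Parse trees for n and t or t and n:
  [R0 [R0 [R0 n] and [R0 t]] or [R0 [R0 t] and [R0 n]]]
  [R0 [R0 n] and [R0 [R0 t] or [R0 [R0 t] and [R0 n]]]]
  [R0 [R0 n] and [R0 [R0 [R0 t] or [R0 t]] and [R0 n]]]
  [R0 [R0 [R0 [R0 n] and [R0 t]] or [R0 t]] and [R0 n]]
  [R0 [R0 [R0 n] and [R0 [R0 t] or [R0 t]]] and [R0 n]]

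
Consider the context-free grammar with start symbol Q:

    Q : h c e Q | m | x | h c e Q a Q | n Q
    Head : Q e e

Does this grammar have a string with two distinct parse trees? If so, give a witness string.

Witness: h c e h c e m a m

Derivation 1: Q ⇒ h c e Q ⇒ h c e h c e Q a Q ⇒ h c e h c e m a Q ⇒ h c e h c e m a m
Derivation 2: Q ⇒ h c e Q a Q ⇒ h c e h c e Q a Q ⇒ h c e h c e m a Q ⇒ h c e h c e m a m

Two distinct leftmost derivations for the same string.

Ambiguous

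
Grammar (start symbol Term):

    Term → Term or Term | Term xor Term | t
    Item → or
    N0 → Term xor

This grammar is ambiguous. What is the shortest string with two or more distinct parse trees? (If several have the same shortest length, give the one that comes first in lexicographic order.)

length 1: no string has ≥2 trees
length 3: no string has ≥2 trees
length 5: t or t or t has 2 parse trees

Two derivations of t or t or t:
  Term ⇒ Term or Term ⇒ Term or Term or Term ⇒ t or Term or Term ⇒ t or t or Term ⇒ t or t or t
  Term ⇒ Term or Term ⇒ t or Term ⇒ t or Term or Term ⇒ t or t or Term ⇒ t or t or t

t or t or t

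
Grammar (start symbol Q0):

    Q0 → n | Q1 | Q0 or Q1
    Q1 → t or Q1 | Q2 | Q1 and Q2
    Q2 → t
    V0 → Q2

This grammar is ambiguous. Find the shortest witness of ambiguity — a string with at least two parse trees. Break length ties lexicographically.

length 1: no string has ≥2 trees
length 3: t or t has 2 parse trees

Two derivations of t or t:
  Q0 ⇒ Q1 ⇒ t or Q1 ⇒ t or Q2 ⇒ t or t
  Q0 ⇒ Q0 or Q1 ⇒ Q1 or Q1 ⇒ Q2 or Q1 ⇒ t or Q1 ⇒ t or Q2 ⇒ t or t

t or t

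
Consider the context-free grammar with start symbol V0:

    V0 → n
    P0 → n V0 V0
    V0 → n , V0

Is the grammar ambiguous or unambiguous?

Unambiguous

(P0 is unreachable from V0, so its rules don't affect L(V0).) Right-recursive list with a separator: after each atom, whether the separator follows determines the rule. One parse per string.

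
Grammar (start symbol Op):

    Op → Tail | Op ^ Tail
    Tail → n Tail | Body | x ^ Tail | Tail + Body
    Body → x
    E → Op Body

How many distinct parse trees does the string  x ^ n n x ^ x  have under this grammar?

Parse trees for x ^ n n x ^ x:
  [Op [Tail x ^ [Tail n [Tail n [Tail x ^ [Tail [Body x]]]]]]]
  [Op [Op [Tail [Body x]]] ^ [Tail n [Tail n [Tail x ^ [Tail [Body x]]]]]]
  [Op [Op [Tail x ^ [Tail n [Tail n [Tail [Body x]]]]]] ^ [Tail [Body x]]]
  [Op [Op [Op [Tail [Body x]]] ^ [Tail n [Tail n [Tail [Body x]]]]] ^ [Tail [Body x]]]

4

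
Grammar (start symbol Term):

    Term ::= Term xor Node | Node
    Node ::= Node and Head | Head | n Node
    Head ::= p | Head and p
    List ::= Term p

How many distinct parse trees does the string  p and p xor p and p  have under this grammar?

4

Parse trees for p and p xor p and p:
  [Term [Term [Node [Node [Head p]] and [Head p]]] xor [Node [Node [Head p]] and [Head p]]]
  [Term [Term [Node [Node [Head p]] and [Head p]]] xor [Node [Head [Head p] and p]]]
  [Term [Term [Node [Head [Head p] and p]]] xor [Node [Node [Head p]] and [Head p]]]
  [Term [Term [Node [Head [Head p] and p]]] xor [Node [Head [Head p] and p]]]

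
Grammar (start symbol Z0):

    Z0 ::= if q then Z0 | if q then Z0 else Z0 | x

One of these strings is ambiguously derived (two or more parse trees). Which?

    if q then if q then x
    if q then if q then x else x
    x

if q then if q then x: 1 tree
if q then if q then x else x: 2 trees
x: 1 tree

if q then if q then x else x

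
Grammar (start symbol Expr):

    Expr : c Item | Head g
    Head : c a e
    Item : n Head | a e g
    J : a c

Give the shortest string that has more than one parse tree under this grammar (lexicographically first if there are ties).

c a e g

length 4: c a e g has 2 parse trees

Two derivations of c a e g:
  Expr ⇒ c Item ⇒ c a e g
  Expr ⇒ Head g ⇒ c a e g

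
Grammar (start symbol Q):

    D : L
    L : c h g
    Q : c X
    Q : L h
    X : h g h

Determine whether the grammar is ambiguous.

Witness: c h g h

Derivation 1: Q ⇒ c X ⇒ c h g h
Derivation 2: Q ⇒ L h ⇒ c h g h

Two distinct leftmost derivations for the same string.

Ambiguous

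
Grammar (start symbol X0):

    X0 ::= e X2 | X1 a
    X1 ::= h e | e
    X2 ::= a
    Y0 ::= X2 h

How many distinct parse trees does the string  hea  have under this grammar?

Parse trees for hea:
  [X0 [X1 h e] a]

1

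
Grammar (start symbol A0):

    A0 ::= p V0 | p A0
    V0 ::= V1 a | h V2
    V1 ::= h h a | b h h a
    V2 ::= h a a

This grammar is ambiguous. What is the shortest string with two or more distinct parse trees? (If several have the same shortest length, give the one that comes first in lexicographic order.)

p h h a a

length 5: p h h a a has 2 parse trees

Two derivations of p h h a a:
  A0 ⇒ p V0 ⇒ p V1 a ⇒ p h h a a
  A0 ⇒ p V0 ⇒ p h V2 ⇒ p h h a a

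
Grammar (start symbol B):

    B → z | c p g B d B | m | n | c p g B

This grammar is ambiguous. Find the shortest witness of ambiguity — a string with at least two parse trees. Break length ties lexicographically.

length 1: no string has ≥2 trees
length 4: no string has ≥2 trees
length 6: no string has ≥2 trees
length 7: no string has ≥2 trees
length 9: c p g c p g m d m has 2 parse trees

Two derivations of c p g c p g m d m:
  B ⇒ c p g B d B ⇒ c p g c p g B d B ⇒ c p g c p g m d B ⇒ c p g c p g m d m
  B ⇒ c p g B ⇒ c p g c p g B d B ⇒ c p g c p g m d B ⇒ c p g c p g m d m

c p g c p g m d m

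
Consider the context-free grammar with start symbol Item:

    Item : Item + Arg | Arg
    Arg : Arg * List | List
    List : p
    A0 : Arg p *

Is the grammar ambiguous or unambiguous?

Unambiguous

(A0 is unreachable from Item, so its rules don't affect L(Item).) Item → Item + Arg | Arg  ;  Arg → Arg * List | List  — a left-associative chain with List at the bottom. Each string factors uniquely by precedence.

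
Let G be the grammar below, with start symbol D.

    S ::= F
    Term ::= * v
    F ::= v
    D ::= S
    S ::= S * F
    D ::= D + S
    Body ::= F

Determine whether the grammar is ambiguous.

Unambiguous

Only D, S, F are reachable from D; ignoring the rest: D → D + S | S  ;  S → S * F | F  — a left-associative chain with F at the bottom. Each string factors uniquely by precedence.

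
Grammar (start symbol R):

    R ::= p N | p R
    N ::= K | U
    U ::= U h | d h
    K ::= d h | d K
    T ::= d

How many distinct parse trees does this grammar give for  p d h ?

Parse trees for p d h:
  [R p [N [K d h]]]
  [R p [N [U d h]]]

2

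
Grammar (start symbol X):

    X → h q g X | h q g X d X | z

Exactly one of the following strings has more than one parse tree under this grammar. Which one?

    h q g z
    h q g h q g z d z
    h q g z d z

h q g z: 1 tree
h q g h q g z d z: 2 trees
h q g z d z: 1 tree

h q g h q g z d z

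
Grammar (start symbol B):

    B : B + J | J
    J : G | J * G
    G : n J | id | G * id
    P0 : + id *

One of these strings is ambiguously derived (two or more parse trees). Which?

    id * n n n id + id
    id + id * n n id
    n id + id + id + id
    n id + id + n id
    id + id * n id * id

id + id * n id * id

id * n n n id + id: 1 tree
id + id * n n id: 1 tree
n id + id + id + id: 1 tree
n id + id + n id: 1 tree
id + id * n id * id: 4 trees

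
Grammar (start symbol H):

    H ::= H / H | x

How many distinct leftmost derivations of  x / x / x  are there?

2

Parse trees for x / x / x:
  [H [H x] / [H [H x] / [H x]]]
  [H [H [H x] / [H x]] / [H x]]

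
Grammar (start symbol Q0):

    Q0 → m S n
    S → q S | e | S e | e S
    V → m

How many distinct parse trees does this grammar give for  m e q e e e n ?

Parse trees for m e q e e e n (showing first 6 of 11):
  [Q0 m [S [S [S e [S q [S e]]] e] e] n]
  [Q0 m [S [S e [S q [S [S e] e]]] e] n]
  [Q0 m [S [S e [S q [S e [S e]]]] e] n]
  [Q0 m [S [S e [S [S q [S e]] e]] e] n]
  [Q0 m [S e [S q [S [S [S e] e] e]]] n]
  [Q0 m [S e [S q [S [S e [S e]] e]]] n]

11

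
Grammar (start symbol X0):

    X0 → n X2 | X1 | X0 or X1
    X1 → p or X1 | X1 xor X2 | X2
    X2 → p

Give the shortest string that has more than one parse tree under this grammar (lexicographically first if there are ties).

p or p

length 1: no string has ≥2 trees
length 2: no string has ≥2 trees
length 3: p or p has 2 parse trees

Two derivations of p or p:
  X0 ⇒ X1 ⇒ p or X1 ⇒ p or X2 ⇒ p or p
  X0 ⇒ X0 or X1 ⇒ X1 or X1 ⇒ X2 or X1 ⇒ p or X1 ⇒ p or X2 ⇒ p or p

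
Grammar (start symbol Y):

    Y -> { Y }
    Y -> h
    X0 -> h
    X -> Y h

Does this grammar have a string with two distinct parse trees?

Only Y is reachable from Y; ignoring the rest: Each string is a nest of matched brackets around a single atom. An opening bracket forces the recursive rule; an atom forces the base rule.

Unambiguous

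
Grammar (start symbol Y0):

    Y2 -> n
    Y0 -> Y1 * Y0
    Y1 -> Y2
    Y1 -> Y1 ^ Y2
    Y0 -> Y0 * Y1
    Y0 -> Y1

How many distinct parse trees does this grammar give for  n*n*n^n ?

Parse trees for n*n*n^n:
  [Y0 [Y1 [Y2 n]] * [Y0 [Y1 [Y2 n]] * [Y0 [Y1 [Y1 [Y2 n]] ^ [Y2 n]]]]]
  [Y0 [Y1 [Y2 n]] * [Y0 [Y0 [Y1 [Y2 n]]] * [Y1 [Y1 [Y2 n]] ^ [Y2 n]]]]
  [Y0 [Y0 [Y1 [Y2 n]] * [Y0 [Y1 [Y2 n]]]] * [Y1 [Y1 [Y2 n]] ^ [Y2 n]]]
  [Y0 [Y0 [Y0 [Y1 [Y2 n]]] * [Y1 [Y2 n]]] * [Y1 [Y1 [Y2 n]] ^ [Y2 n]]]

4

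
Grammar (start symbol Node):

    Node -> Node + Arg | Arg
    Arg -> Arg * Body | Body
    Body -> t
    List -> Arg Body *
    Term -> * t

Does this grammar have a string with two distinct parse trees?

(List, Term are unreachable from Node, so their rules don't affect L(Node).) The grammar is stratified — Node handles '+' (left-recursive), Arg handles '*', Body atoms. Each operator has a fixed associativity and precedence level, so every string has one parse.

Unambiguous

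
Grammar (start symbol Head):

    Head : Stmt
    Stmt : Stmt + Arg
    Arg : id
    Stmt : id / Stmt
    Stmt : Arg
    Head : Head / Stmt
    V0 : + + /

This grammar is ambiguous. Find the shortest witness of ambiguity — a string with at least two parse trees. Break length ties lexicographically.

length 1: no string has ≥2 trees
length 3: id / id has 2 parse trees

Two derivations of id / id:
  Head ⇒ Stmt ⇒ id / Stmt ⇒ id / Arg ⇒ id / id
  Head ⇒ Head / Stmt ⇒ Stmt / Stmt ⇒ Arg / Stmt ⇒ id / Stmt ⇒ id / Arg ⇒ id / id

id / id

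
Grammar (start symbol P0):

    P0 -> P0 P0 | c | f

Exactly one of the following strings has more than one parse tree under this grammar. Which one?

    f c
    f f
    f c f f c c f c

f c: 1 tree
f f: 1 tree
f c f f c c f c: 429 trees

f c f f c c f c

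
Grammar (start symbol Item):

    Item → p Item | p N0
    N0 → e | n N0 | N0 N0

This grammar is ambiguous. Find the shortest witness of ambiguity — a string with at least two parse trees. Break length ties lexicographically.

p e e e

length 2: no string has ≥2 trees
length 3: no string has ≥2 trees
length 4: p e e e has 2 parse trees

Two derivations of p e e e:
  Item ⇒ p N0 ⇒ p N0 N0 ⇒ p e N0 ⇒ p e N0 N0 ⇒ p e e N0 ⇒ p e e e
  Item ⇒ p N0 ⇒ p N0 N0 ⇒ p N0 N0 N0 ⇒ p e N0 N0 ⇒ p e e N0 ⇒ p e e e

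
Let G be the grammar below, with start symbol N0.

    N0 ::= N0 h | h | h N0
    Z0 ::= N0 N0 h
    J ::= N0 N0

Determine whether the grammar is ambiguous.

Ambiguous

Witness: h h

Derivation 1: N0 ⇒ N0 h ⇒ h h
Derivation 2: N0 ⇒ h N0 ⇒ h h

Two distinct leftmost derivations for the same string.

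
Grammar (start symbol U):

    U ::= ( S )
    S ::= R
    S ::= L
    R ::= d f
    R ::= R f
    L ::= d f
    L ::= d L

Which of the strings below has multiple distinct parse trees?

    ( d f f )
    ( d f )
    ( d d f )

( d f f ): 1 tree
( d f ): 2 trees
( d d f ): 1 tree

( d f )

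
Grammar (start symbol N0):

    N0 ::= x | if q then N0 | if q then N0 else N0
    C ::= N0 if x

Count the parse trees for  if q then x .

Parse trees for if q then x:
  [N0 if q then [N0 x]]

1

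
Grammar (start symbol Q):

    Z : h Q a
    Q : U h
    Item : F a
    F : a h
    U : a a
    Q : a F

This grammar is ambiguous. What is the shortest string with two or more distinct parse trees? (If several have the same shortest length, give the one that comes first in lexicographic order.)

a a h

length 3: a a h has 2 parse trees

Two derivations of a a h:
  Q ⇒ U h ⇒ a a h
  Q ⇒ a F ⇒ a a h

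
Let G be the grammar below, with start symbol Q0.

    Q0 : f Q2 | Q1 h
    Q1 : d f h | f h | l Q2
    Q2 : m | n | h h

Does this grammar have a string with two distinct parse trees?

Ambiguous

Witness: f h h

Derivation 1: Q0 ⇒ f Q2 ⇒ f h h
Derivation 2: Q0 ⇒ Q1 h ⇒ f h h

Two distinct leftmost derivations for the same string.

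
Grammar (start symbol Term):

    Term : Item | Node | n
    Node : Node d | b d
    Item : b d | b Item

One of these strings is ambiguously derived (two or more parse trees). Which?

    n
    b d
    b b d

n: 1 tree
b d: 2 trees
b b d: 1 tree

b d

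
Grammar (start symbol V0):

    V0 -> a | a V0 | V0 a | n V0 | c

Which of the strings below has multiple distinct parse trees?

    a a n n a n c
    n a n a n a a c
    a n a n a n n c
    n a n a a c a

a a n n a n c: 1 tree
n a n a n a a c: 1 tree
a n a n a n n c: 1 tree
n a n a a c a: 6 trees

n a n a a c a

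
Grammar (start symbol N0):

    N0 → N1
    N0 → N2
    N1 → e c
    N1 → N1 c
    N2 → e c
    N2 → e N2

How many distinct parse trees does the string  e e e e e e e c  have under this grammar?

1

Parse trees for e e e e e e e c:
  [N0 [N2 e [N2 e [N2 e [N2 e [N2 e [N2 e [N2 e c]]]]]]]]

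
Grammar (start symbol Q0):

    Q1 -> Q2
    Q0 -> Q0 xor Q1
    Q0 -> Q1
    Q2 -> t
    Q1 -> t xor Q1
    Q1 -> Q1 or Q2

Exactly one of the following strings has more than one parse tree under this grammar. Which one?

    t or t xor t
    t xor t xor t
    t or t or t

t xor t xor t

t or t xor t: 1 tree
t xor t xor t: 4 trees
t or t or t: 1 tree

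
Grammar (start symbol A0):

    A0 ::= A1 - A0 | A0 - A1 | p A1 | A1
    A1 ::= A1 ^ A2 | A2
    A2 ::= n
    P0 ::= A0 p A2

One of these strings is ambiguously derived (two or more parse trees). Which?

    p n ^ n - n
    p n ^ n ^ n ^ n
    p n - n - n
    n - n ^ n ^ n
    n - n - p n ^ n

n - n ^ n ^ n

p n ^ n - n: 1 tree
p n ^ n ^ n ^ n: 1 tree
p n - n - n: 1 tree
n - n ^ n ^ n: 2 trees
n - n - p n ^ n: 1 tree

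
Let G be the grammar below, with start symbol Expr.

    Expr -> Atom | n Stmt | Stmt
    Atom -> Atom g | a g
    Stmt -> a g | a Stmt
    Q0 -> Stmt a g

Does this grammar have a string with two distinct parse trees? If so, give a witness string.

Ambiguous

Witness: a g

Derivation 1: Expr ⇒ Atom ⇒ a g
Derivation 2: Expr ⇒ Stmt ⇒ a g

Two distinct leftmost derivations for the same string.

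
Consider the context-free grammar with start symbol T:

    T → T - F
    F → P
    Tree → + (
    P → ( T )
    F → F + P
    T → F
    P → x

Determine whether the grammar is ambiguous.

(Tree is unreachable from T, so its rules don't affect L(T).) T → T - F | F  ;  F → F + P | P  — a left-associative chain with P at the bottom. Each string factors uniquely by precedence.

Unambiguous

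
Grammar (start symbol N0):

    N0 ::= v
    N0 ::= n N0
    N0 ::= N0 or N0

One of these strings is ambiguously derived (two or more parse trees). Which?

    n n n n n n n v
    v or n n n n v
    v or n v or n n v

v or n v or n n v

n n n n n n n v: 1 tree
v or n n n n v: 1 tree
v or n v or n n v: 3 trees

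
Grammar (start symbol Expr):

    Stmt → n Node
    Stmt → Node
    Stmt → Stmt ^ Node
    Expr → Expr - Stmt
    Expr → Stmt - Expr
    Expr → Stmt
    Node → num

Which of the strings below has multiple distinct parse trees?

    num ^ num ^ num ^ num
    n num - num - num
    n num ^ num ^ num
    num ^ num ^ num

num ^ num ^ num ^ num: 1 tree
n num - num - num: 4 trees
n num ^ num ^ num: 1 tree
num ^ num ^ num: 1 tree

n num - num - num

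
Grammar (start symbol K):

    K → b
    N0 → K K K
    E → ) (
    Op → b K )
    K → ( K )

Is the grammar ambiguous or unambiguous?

Only K is reachable from K; ignoring the rest: Each string is a nest of matched brackets around a single atom. An opening bracket forces the recursive rule; an atom forces the base rule.

Unambiguous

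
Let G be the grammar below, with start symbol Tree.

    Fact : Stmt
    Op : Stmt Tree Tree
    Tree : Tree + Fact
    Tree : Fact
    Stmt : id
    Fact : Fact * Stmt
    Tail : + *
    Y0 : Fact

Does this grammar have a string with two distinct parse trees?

Unambiguous

(Tail, Op, Y0 are unreachable from Tree, so their rules don't affect L(Tree).) This is a standard precedence ladder (Tree over Fact over Stmt), with each level left-recursive on its own operator ('+' at Tree, '*' at Fact). That structure is LR(1), hence unambiguous.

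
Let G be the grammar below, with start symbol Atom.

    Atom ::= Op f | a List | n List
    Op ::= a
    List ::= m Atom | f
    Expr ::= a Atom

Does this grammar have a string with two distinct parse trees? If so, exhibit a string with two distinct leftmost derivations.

Ambiguous

Witness: a f

Derivation 1: Atom ⇒ Op f ⇒ a f
Derivation 2: Atom ⇒ a List ⇒ a f

Two distinct leftmost derivations for the same string.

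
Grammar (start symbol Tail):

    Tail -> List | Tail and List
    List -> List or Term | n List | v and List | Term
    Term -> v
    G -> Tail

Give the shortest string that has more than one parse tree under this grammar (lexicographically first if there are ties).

length 1: no string has ≥2 trees
length 2: no string has ≥2 trees
length 3: v and v has 2 parse trees

Two derivations of v and v:
  Tail ⇒ List ⇒ v and List ⇒ v and Term ⇒ v and v
  Tail ⇒ Tail and List ⇒ List and List ⇒ Term and List ⇒ v and List ⇒ v and Term ⇒ v and v

v and v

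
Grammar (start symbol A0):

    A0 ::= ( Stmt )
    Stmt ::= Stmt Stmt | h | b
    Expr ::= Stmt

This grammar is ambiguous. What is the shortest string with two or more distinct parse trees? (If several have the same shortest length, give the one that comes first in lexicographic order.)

length 3: no string has ≥2 trees
length 4: no string has ≥2 trees
length 5: ( b b b ) has 2 parse trees

Two derivations of ( b b b ):
  A0 ⇒ ( Stmt ) ⇒ ( Stmt Stmt ) ⇒ ( Stmt Stmt Stmt ) ⇒ ( b Stmt Stmt ) ⇒ ( b b Stmt ) ⇒ ( b b b )
  A0 ⇒ ( Stmt ) ⇒ ( Stmt Stmt ) ⇒ ( b Stmt ) ⇒ ( b Stmt Stmt ) ⇒ ( b b Stmt ) ⇒ ( b b b )

( b b b )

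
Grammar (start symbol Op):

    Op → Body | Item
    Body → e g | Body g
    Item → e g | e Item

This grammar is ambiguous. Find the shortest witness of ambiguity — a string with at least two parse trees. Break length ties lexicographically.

length 2: e g has 2 parse trees

Two derivations of e g:
  Op ⇒ Body ⇒ e g
  Op ⇒ Item ⇒ e g

e g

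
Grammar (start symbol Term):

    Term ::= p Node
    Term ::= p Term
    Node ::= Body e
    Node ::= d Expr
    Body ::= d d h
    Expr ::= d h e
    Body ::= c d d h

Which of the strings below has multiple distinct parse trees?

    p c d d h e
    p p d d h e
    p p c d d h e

p p d d h e

p c d d h e: 1 tree
p p d d h e: 2 trees
p p c d d h e: 1 tree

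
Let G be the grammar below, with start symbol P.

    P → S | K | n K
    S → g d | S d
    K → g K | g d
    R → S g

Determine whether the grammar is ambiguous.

Ambiguous

Witness: g d

Derivation 1: P ⇒ S ⇒ g d
Derivation 2: P ⇒ K ⇒ g d

Two distinct leftmost derivations for the same string.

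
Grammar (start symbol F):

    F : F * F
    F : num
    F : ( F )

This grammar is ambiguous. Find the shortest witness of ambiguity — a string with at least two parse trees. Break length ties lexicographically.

length 1: no string has ≥2 trees
length 3: no string has ≥2 trees
length 5: num * num * num has 2 parse trees

Two derivations of num * num * num:
  F ⇒ F * F ⇒ F * F * F ⇒ num * F * F ⇒ num * num * F ⇒ num * num * num
  F ⇒ F * F ⇒ num * F ⇒ num * F * F ⇒ num * num * F ⇒ num * num * num

num * num * num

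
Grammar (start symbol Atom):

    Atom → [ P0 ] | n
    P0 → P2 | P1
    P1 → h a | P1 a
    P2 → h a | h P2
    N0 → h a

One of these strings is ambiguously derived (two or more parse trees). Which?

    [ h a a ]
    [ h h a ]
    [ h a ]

[ h a a ]: 1 tree
[ h h a ]: 1 tree
[ h a ]: 2 trees

[ h a ]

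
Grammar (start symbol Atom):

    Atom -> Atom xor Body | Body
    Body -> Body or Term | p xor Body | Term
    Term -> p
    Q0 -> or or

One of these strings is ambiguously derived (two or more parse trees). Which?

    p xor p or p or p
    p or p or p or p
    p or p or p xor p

p xor p or p or p: 4 trees
p or p or p or p: 1 tree
p or p or p xor p: 1 tree

p xor p or p or p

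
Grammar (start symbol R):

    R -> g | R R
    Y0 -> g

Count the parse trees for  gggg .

Parse trees for gggg:
  [R [R g] [R [R g] [R [R g] [R g]]]]
  [R [R g] [R [R [R g] [R g]] [R g]]]
  [R [R [R g] [R g]] [R [R g] [R g]]]
  [R [R [R g] [R [R g] [R g]]] [R g]]
  [R [R [R [R g] [R g]] [R g]] [R g]]

5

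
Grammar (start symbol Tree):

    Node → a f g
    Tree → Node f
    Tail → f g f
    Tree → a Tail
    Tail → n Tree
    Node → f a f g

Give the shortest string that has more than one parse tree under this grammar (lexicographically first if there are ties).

a f g f

length 4: a f g f has 2 parse trees

Two derivations of a f g f:
  Tree ⇒ Node f ⇒ a f g f
  Tree ⇒ a Tail ⇒ a f g f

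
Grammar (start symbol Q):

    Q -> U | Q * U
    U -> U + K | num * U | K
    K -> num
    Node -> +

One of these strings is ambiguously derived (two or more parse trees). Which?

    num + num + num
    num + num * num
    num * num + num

num * num + num

num + num + num: 1 tree
num + num * num: 1 tree
num * num + num: 3 trees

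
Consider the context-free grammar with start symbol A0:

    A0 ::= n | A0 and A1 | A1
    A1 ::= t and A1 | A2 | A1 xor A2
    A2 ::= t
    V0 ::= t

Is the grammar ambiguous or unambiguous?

Ambiguous

Witness: t and t

Derivation 1: A0 ⇒ A0 and A1 ⇒ A1 and A1 ⇒ A2 and A1 ⇒ t and A1 ⇒ t and A2 ⇒ t and t
Derivation 2: A0 ⇒ A1 ⇒ t and A1 ⇒ t and A2 ⇒ t and t

Two distinct leftmost derivations for the same string.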